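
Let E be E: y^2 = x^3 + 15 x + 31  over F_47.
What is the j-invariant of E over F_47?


Delta = -16(4 a^3 + 27 b^2) mod 47 = 11
-1728 * (4 a)^3 = -1728 * (4*15)^3 mod 47 = 9
j = 9 * 11^(-1) mod 47 = 35

j = 35 (mod 47)


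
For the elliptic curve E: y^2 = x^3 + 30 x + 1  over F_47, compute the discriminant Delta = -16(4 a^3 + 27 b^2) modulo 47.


4 a^3 + 27 b^2 = 4*30^3 + 27*1^2 = 108000 + 27 = 108027
Delta = -16 * (108027) = -1728432
Delta mod 47 = 40

Delta = 40 (mod 47)


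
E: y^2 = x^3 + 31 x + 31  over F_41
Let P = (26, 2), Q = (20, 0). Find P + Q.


P != Q, so use the chord formula.
s = (y2 - y1) / (x2 - x1) = (39) / (35) mod 41 = 14
x3 = s^2 - x1 - x2 mod 41 = 14^2 - 26 - 20 = 27
y3 = s (x1 - x3) - y1 mod 41 = 14 * (26 - 27) - 2 = 25

P + Q = (27, 25)


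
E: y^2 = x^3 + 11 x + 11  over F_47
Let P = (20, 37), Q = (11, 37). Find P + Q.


P != Q, so use the chord formula.
s = (y2 - y1) / (x2 - x1) = (0) / (38) mod 47 = 0
x3 = s^2 - x1 - x2 mod 47 = 0^2 - 20 - 11 = 16
y3 = s (x1 - x3) - y1 mod 47 = 0 * (20 - 16) - 37 = 10

P + Q = (16, 10)


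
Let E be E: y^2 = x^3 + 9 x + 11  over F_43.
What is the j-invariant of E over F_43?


Delta = -16(4 a^3 + 27 b^2) mod 43 = 15
-1728 * (4 a)^3 = -1728 * (4*9)^3 mod 43 = 35
j = 35 * 15^(-1) mod 43 = 31

j = 31 (mod 43)


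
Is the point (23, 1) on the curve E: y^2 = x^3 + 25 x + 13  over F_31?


Check whether y^2 = x^3 + 25 x + 13 (mod 31) for (x, y) = (23, 1).
LHS: y^2 = 1^2 mod 31 = 1
RHS: x^3 + 25 x + 13 = 23^3 + 25*23 + 13 mod 31 = 14
LHS != RHS

No, not on the curve


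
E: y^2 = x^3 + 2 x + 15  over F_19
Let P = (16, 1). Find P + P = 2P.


Doubling: s = (3 x1^2 + a) / (2 y1)
s = (3*16^2 + 2) / (2*1) mod 19 = 5
x3 = s^2 - 2 x1 mod 19 = 5^2 - 2*16 = 12
y3 = s (x1 - x3) - y1 mod 19 = 5 * (16 - 12) - 1 = 0

2P = (12, 0)


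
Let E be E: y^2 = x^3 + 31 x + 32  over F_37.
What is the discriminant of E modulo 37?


4 a^3 + 27 b^2 = 4*31^3 + 27*32^2 = 119164 + 27648 = 146812
Delta = -16 * (146812) = -2348992
Delta mod 37 = 27

Delta = 27 (mod 37)


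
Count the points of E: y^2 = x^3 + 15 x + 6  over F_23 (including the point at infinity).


For each x in F_23, count y with y^2 = x^3 + 15 x + 6 mod 23:
  x = 0: RHS = 6, y in [11, 12]  -> 2 point(s)
  x = 3: RHS = 9, y in [3, 20]  -> 2 point(s)
  x = 6: RHS = 13, y in [6, 17]  -> 2 point(s)
  x = 10: RHS = 6, y in [11, 12]  -> 2 point(s)
  x = 13: RHS = 6, y in [11, 12]  -> 2 point(s)
  x = 14: RHS = 16, y in [4, 19]  -> 2 point(s)
  x = 15: RHS = 18, y in [8, 15]  -> 2 point(s)
  x = 16: RHS = 18, y in [8, 15]  -> 2 point(s)
  x = 18: RHS = 13, y in [6, 17]  -> 2 point(s)
  x = 20: RHS = 3, y in [7, 16]  -> 2 point(s)
  x = 22: RHS = 13, y in [6, 17]  -> 2 point(s)
Affine points: 22. Add the point at infinity: total = 23.

#E(F_23) = 23


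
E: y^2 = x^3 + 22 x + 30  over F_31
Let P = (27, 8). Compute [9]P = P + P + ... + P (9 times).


k = 9 = 1001_2 (binary, LSB first: 1001)
Double-and-add from P = (27, 8):
  bit 0 = 1: acc = O + (27, 8) = (27, 8)
  bit 1 = 0: acc unchanged = (27, 8)
  bit 2 = 0: acc unchanged = (27, 8)
  bit 3 = 1: acc = (27, 8) + (17, 27) = (12, 10)

9P = (12, 10)


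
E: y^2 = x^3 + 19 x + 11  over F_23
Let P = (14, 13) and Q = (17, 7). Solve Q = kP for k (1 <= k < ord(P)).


Enumerate multiples of P until we hit Q = (17, 7):
  1P = (14, 13)
  2P = (4, 17)
  3P = (7, 21)
  4P = (8, 13)
  5P = (1, 10)
  6P = (12, 14)
  7P = (3, 16)
  8P = (19, 3)
  9P = (17, 16)
  10P = (16, 8)
  11P = (5, 22)
  12P = (5, 1)
  13P = (16, 15)
  14P = (17, 7)
Match found at i = 14.

k = 14


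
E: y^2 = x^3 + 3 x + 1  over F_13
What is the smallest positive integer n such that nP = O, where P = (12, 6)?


Compute successive multiples of P until we hit O:
  1P = (12, 6)
  2P = (12, 7)
  3P = O

ord(P) = 3


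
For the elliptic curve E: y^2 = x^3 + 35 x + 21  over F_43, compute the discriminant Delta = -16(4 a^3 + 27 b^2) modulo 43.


4 a^3 + 27 b^2 = 4*35^3 + 27*21^2 = 171500 + 11907 = 183407
Delta = -16 * (183407) = -2934512
Delta mod 43 = 23

Delta = 23 (mod 43)


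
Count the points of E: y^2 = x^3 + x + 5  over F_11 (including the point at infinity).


For each x in F_11, count y with y^2 = x^3 + 1 x + 5 mod 11:
  x = 0: RHS = 5, y in [4, 7]  -> 2 point(s)
  x = 2: RHS = 4, y in [2, 9]  -> 2 point(s)
  x = 5: RHS = 3, y in [5, 6]  -> 2 point(s)
  x = 7: RHS = 3, y in [5, 6]  -> 2 point(s)
  x = 10: RHS = 3, y in [5, 6]  -> 2 point(s)
Affine points: 10. Add the point at infinity: total = 11.

#E(F_11) = 11


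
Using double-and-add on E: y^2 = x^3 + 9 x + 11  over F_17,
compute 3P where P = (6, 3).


k = 3 = 11_2 (binary, LSB first: 11)
Double-and-add from P = (6, 3):
  bit 0 = 1: acc = O + (6, 3) = (6, 3)
  bit 1 = 1: acc = (6, 3) + (7, 3) = (4, 14)

3P = (4, 14)


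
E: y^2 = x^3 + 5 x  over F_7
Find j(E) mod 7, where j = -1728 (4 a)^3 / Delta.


Delta = -16(4 a^3 + 27 b^2) mod 7 = 1
-1728 * (4 a)^3 = -1728 * (4*5)^3 mod 7 = 6
j = 6 * 1^(-1) mod 7 = 6

j = 6 (mod 7)


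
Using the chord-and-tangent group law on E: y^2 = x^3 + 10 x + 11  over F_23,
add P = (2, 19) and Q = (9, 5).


P != Q, so use the chord formula.
s = (y2 - y1) / (x2 - x1) = (9) / (7) mod 23 = 21
x3 = s^2 - x1 - x2 mod 23 = 21^2 - 2 - 9 = 16
y3 = s (x1 - x3) - y1 mod 23 = 21 * (2 - 16) - 19 = 9

P + Q = (16, 9)


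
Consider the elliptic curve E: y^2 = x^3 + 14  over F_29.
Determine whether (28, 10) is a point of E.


Check whether y^2 = x^3 + 0 x + 14 (mod 29) for (x, y) = (28, 10).
LHS: y^2 = 10^2 mod 29 = 13
RHS: x^3 + 0 x + 14 = 28^3 + 0*28 + 14 mod 29 = 13
LHS = RHS

Yes, on the curve


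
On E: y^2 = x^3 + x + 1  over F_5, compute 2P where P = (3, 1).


Doubling: s = (3 x1^2 + a) / (2 y1)
s = (3*3^2 + 1) / (2*1) mod 5 = 4
x3 = s^2 - 2 x1 mod 5 = 4^2 - 2*3 = 0
y3 = s (x1 - x3) - y1 mod 5 = 4 * (3 - 0) - 1 = 1

2P = (0, 1)


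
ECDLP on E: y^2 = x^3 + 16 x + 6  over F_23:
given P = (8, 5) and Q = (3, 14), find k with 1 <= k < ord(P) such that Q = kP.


Enumerate multiples of P until we hit Q = (3, 14):
  1P = (8, 5)
  2P = (10, 4)
  3P = (11, 8)
  4P = (5, 21)
  5P = (18, 10)
  6P = (3, 9)
  7P = (20, 0)
  8P = (3, 14)
Match found at i = 8.

k = 8


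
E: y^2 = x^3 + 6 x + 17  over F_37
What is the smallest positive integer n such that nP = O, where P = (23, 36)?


Compute successive multiples of P until we hit O:
  1P = (23, 36)
  2P = (29, 7)
  3P = (32, 26)
  4P = (28, 23)
  5P = (12, 2)
  6P = (14, 12)
  7P = (3, 5)
  8P = (27, 17)
  ... (continuing to 24P)
  24P = O

ord(P) = 24


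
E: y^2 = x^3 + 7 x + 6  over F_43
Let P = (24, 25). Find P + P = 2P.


Doubling: s = (3 x1^2 + a) / (2 y1)
s = (3*24^2 + 7) / (2*25) mod 43 = 39
x3 = s^2 - 2 x1 mod 43 = 39^2 - 2*24 = 11
y3 = s (x1 - x3) - y1 mod 43 = 39 * (24 - 11) - 25 = 9

2P = (11, 9)


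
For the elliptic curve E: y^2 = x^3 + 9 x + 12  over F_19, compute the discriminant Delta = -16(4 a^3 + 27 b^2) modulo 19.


4 a^3 + 27 b^2 = 4*9^3 + 27*12^2 = 2916 + 3888 = 6804
Delta = -16 * (6804) = -108864
Delta mod 19 = 6

Delta = 6 (mod 19)


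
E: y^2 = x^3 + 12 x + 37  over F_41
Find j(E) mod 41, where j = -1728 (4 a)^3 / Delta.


Delta = -16(4 a^3 + 27 b^2) mod 41 = 2
-1728 * (4 a)^3 = -1728 * (4*12)^3 mod 41 = 33
j = 33 * 2^(-1) mod 41 = 37

j = 37 (mod 41)


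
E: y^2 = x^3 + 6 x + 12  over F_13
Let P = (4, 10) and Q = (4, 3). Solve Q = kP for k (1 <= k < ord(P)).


Enumerate multiples of P until we hit Q = (4, 3):
  1P = (4, 10)
  2P = (8, 0)
  3P = (4, 3)
Match found at i = 3.

k = 3


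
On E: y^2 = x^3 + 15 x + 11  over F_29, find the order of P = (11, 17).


Compute successive multiples of P until we hit O:
  1P = (11, 17)
  2P = (14, 23)
  3P = (8, 18)
  4P = (23, 16)
  5P = (23, 13)
  6P = (8, 11)
  7P = (14, 6)
  8P = (11, 12)
  ... (continuing to 9P)
  9P = O

ord(P) = 9


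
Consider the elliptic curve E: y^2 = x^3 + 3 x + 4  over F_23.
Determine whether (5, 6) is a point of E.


Check whether y^2 = x^3 + 3 x + 4 (mod 23) for (x, y) = (5, 6).
LHS: y^2 = 6^2 mod 23 = 13
RHS: x^3 + 3 x + 4 = 5^3 + 3*5 + 4 mod 23 = 6
LHS != RHS

No, not on the curve


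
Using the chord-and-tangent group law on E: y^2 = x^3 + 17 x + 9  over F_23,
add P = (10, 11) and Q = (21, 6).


P != Q, so use the chord formula.
s = (y2 - y1) / (x2 - x1) = (18) / (11) mod 23 = 10
x3 = s^2 - x1 - x2 mod 23 = 10^2 - 10 - 21 = 0
y3 = s (x1 - x3) - y1 mod 23 = 10 * (10 - 0) - 11 = 20

P + Q = (0, 20)


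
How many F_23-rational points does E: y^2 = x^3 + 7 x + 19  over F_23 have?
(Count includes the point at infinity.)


For each x in F_23, count y with y^2 = x^3 + 7 x + 19 mod 23:
  x = 1: RHS = 4, y in [2, 21]  -> 2 point(s)
  x = 2: RHS = 18, y in [8, 15]  -> 2 point(s)
  x = 5: RHS = 18, y in [8, 15]  -> 2 point(s)
  x = 6: RHS = 1, y in [1, 22]  -> 2 point(s)
  x = 8: RHS = 12, y in [9, 14]  -> 2 point(s)
  x = 9: RHS = 6, y in [11, 12]  -> 2 point(s)
  x = 10: RHS = 8, y in [10, 13]  -> 2 point(s)
  x = 11: RHS = 1, y in [1, 22]  -> 2 point(s)
  x = 14: RHS = 9, y in [3, 20]  -> 2 point(s)
  x = 15: RHS = 3, y in [7, 16]  -> 2 point(s)
  x = 16: RHS = 18, y in [8, 15]  -> 2 point(s)
Affine points: 22. Add the point at infinity: total = 23.

#E(F_23) = 23


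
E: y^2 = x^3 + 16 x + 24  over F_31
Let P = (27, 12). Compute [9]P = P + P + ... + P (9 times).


k = 9 = 1001_2 (binary, LSB first: 1001)
Double-and-add from P = (27, 12):
  bit 0 = 1: acc = O + (27, 12) = (27, 12)
  bit 1 = 0: acc unchanged = (27, 12)
  bit 2 = 0: acc unchanged = (27, 12)
  bit 3 = 1: acc = (27, 12) + (26, 25) = (23, 29)

9P = (23, 29)


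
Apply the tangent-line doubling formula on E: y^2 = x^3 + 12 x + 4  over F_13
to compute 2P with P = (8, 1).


Doubling: s = (3 x1^2 + a) / (2 y1)
s = (3*8^2 + 12) / (2*1) mod 13 = 11
x3 = s^2 - 2 x1 mod 13 = 11^2 - 2*8 = 1
y3 = s (x1 - x3) - y1 mod 13 = 11 * (8 - 1) - 1 = 11

2P = (1, 11)


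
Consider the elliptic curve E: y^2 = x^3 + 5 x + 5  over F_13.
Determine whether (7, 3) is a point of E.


Check whether y^2 = x^3 + 5 x + 5 (mod 13) for (x, y) = (7, 3).
LHS: y^2 = 3^2 mod 13 = 9
RHS: x^3 + 5 x + 5 = 7^3 + 5*7 + 5 mod 13 = 6
LHS != RHS

No, not on the curve


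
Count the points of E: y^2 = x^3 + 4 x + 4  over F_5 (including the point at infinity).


For each x in F_5, count y with y^2 = x^3 + 4 x + 4 mod 5:
  x = 0: RHS = 4, y in [2, 3]  -> 2 point(s)
  x = 1: RHS = 4, y in [2, 3]  -> 2 point(s)
  x = 2: RHS = 0, y in [0]  -> 1 point(s)
  x = 4: RHS = 4, y in [2, 3]  -> 2 point(s)
Affine points: 7. Add the point at infinity: total = 8.

#E(F_5) = 8


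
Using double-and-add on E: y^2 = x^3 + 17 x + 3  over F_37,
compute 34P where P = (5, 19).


k = 34 = 100010_2 (binary, LSB first: 010001)
Double-and-add from P = (5, 19):
  bit 0 = 0: acc unchanged = O
  bit 1 = 1: acc = O + (18, 6) = (18, 6)
  bit 2 = 0: acc unchanged = (18, 6)
  bit 3 = 0: acc unchanged = (18, 6)
  bit 4 = 0: acc unchanged = (18, 6)
  bit 5 = 1: acc = (18, 6) + (11, 2) = (34, 6)

34P = (34, 6)


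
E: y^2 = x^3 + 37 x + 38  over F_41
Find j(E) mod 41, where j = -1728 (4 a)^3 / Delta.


Delta = -16(4 a^3 + 27 b^2) mod 41 = 3
-1728 * (4 a)^3 = -1728 * (4*37)^3 mod 41 = 17
j = 17 * 3^(-1) mod 41 = 33

j = 33 (mod 41)


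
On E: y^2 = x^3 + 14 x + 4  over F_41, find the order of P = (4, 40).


Compute successive multiples of P until we hit O:
  1P = (4, 40)
  2P = (10, 23)
  3P = (2, 9)
  4P = (19, 35)
  5P = (9, 30)
  6P = (32, 16)
  7P = (30, 35)
  8P = (39, 3)
  ... (continuing to 35P)
  35P = O

ord(P) = 35


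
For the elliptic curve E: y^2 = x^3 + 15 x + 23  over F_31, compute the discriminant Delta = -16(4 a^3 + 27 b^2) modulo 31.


4 a^3 + 27 b^2 = 4*15^3 + 27*23^2 = 13500 + 14283 = 27783
Delta = -16 * (27783) = -444528
Delta mod 31 = 12

Delta = 12 (mod 31)


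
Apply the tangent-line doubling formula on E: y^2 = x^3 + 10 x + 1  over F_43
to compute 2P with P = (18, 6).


Doubling: s = (3 x1^2 + a) / (2 y1)
s = (3*18^2 + 10) / (2*6) mod 43 = 3
x3 = s^2 - 2 x1 mod 43 = 3^2 - 2*18 = 16
y3 = s (x1 - x3) - y1 mod 43 = 3 * (18 - 16) - 6 = 0

2P = (16, 0)


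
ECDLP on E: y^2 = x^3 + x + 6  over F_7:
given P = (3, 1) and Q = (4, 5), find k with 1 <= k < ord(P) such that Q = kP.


Enumerate multiples of P until we hit Q = (4, 5):
  1P = (3, 1)
  2P = (1, 6)
  3P = (4, 5)
Match found at i = 3.

k = 3


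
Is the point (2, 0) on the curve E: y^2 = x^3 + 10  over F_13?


Check whether y^2 = x^3 + 0 x + 10 (mod 13) for (x, y) = (2, 0).
LHS: y^2 = 0^2 mod 13 = 0
RHS: x^3 + 0 x + 10 = 2^3 + 0*2 + 10 mod 13 = 5
LHS != RHS

No, not on the curve


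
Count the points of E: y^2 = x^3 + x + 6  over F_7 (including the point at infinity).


For each x in F_7, count y with y^2 = x^3 + 1 x + 6 mod 7:
  x = 1: RHS = 1, y in [1, 6]  -> 2 point(s)
  x = 2: RHS = 2, y in [3, 4]  -> 2 point(s)
  x = 3: RHS = 1, y in [1, 6]  -> 2 point(s)
  x = 4: RHS = 4, y in [2, 5]  -> 2 point(s)
  x = 6: RHS = 4, y in [2, 5]  -> 2 point(s)
Affine points: 10. Add the point at infinity: total = 11.

#E(F_7) = 11


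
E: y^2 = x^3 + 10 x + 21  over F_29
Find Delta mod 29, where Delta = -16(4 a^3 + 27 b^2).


4 a^3 + 27 b^2 = 4*10^3 + 27*21^2 = 4000 + 11907 = 15907
Delta = -16 * (15907) = -254512
Delta mod 29 = 21

Delta = 21 (mod 29)


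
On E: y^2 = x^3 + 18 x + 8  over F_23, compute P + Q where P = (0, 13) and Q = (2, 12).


P != Q, so use the chord formula.
s = (y2 - y1) / (x2 - x1) = (22) / (2) mod 23 = 11
x3 = s^2 - x1 - x2 mod 23 = 11^2 - 0 - 2 = 4
y3 = s (x1 - x3) - y1 mod 23 = 11 * (0 - 4) - 13 = 12

P + Q = (4, 12)


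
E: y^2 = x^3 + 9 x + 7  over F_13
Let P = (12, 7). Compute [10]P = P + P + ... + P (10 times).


k = 10 = 1010_2 (binary, LSB first: 0101)
Double-and-add from P = (12, 7):
  bit 0 = 0: acc unchanged = O
  bit 1 = 1: acc = O + (3, 10) = (3, 10)
  bit 2 = 0: acc unchanged = (3, 10)
  bit 3 = 1: acc = (3, 10) + (6, 2) = (1, 2)

10P = (1, 2)


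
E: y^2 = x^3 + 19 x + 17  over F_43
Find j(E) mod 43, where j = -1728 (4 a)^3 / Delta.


Delta = -16(4 a^3 + 27 b^2) mod 43 = 35
-1728 * (4 a)^3 = -1728 * (4*19)^3 mod 43 = 2
j = 2 * 35^(-1) mod 43 = 32

j = 32 (mod 43)


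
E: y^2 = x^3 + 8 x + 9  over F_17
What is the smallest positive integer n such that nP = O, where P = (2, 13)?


Compute successive multiples of P until we hit O:
  1P = (2, 13)
  2P = (15, 11)
  3P = (13, 7)
  4P = (3, 3)
  5P = (10, 16)
  6P = (7, 0)
  7P = (10, 1)
  8P = (3, 14)
  ... (continuing to 12P)
  12P = O

ord(P) = 12


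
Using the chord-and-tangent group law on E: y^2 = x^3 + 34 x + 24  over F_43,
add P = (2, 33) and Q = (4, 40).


P != Q, so use the chord formula.
s = (y2 - y1) / (x2 - x1) = (7) / (2) mod 43 = 25
x3 = s^2 - x1 - x2 mod 43 = 25^2 - 2 - 4 = 17
y3 = s (x1 - x3) - y1 mod 43 = 25 * (2 - 17) - 33 = 22

P + Q = (17, 22)


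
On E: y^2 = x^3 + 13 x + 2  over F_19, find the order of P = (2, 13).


Compute successive multiples of P until we hit O:
  1P = (2, 13)
  2P = (1, 15)
  3P = (1, 4)
  4P = (2, 6)
  5P = O

ord(P) = 5


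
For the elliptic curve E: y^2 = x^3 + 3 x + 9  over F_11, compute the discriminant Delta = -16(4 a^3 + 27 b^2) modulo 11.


4 a^3 + 27 b^2 = 4*3^3 + 27*9^2 = 108 + 2187 = 2295
Delta = -16 * (2295) = -36720
Delta mod 11 = 9

Delta = 9 (mod 11)


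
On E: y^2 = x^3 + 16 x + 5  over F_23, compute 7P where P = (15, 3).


k = 7 = 111_2 (binary, LSB first: 111)
Double-and-add from P = (15, 3):
  bit 0 = 1: acc = O + (15, 3) = (15, 3)
  bit 1 = 1: acc = (15, 3) + (9, 21) = (8, 22)
  bit 2 = 1: acc = (8, 22) + (13, 8) = (8, 1)

7P = (8, 1)


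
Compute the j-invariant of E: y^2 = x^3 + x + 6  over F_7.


Delta = -16(4 a^3 + 27 b^2) mod 7 = 1
-1728 * (4 a)^3 = -1728 * (4*1)^3 mod 7 = 1
j = 1 * 1^(-1) mod 7 = 1

j = 1 (mod 7)


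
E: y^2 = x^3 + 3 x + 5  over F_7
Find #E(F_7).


For each x in F_7, count y with y^2 = x^3 + 3 x + 5 mod 7:
  x = 1: RHS = 2, y in [3, 4]  -> 2 point(s)
  x = 4: RHS = 4, y in [2, 5]  -> 2 point(s)
  x = 6: RHS = 1, y in [1, 6]  -> 2 point(s)
Affine points: 6. Add the point at infinity: total = 7.

#E(F_7) = 7


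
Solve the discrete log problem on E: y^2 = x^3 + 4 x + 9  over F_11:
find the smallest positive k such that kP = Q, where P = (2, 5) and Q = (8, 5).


Enumerate multiples of P until we hit Q = (8, 5):
  1P = (2, 5)
  2P = (10, 2)
  3P = (0, 8)
  4P = (3, 2)
  5P = (4, 1)
  6P = (9, 9)
  7P = (1, 5)
  8P = (8, 6)
  9P = (5, 0)
  10P = (8, 5)
Match found at i = 10.

k = 10


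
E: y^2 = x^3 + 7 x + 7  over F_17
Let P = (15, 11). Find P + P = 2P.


Doubling: s = (3 x1^2 + a) / (2 y1)
s = (3*15^2 + 7) / (2*11) mod 17 = 14
x3 = s^2 - 2 x1 mod 17 = 14^2 - 2*15 = 13
y3 = s (x1 - x3) - y1 mod 17 = 14 * (15 - 13) - 11 = 0

2P = (13, 0)


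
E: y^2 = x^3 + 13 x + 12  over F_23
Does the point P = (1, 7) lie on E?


Check whether y^2 = x^3 + 13 x + 12 (mod 23) for (x, y) = (1, 7).
LHS: y^2 = 7^2 mod 23 = 3
RHS: x^3 + 13 x + 12 = 1^3 + 13*1 + 12 mod 23 = 3
LHS = RHS

Yes, on the curve


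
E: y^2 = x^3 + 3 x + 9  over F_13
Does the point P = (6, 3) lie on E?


Check whether y^2 = x^3 + 3 x + 9 (mod 13) for (x, y) = (6, 3).
LHS: y^2 = 3^2 mod 13 = 9
RHS: x^3 + 3 x + 9 = 6^3 + 3*6 + 9 mod 13 = 9
LHS = RHS

Yes, on the curve


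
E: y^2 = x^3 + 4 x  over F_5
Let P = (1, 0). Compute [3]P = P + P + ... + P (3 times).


k = 3 = 11_2 (binary, LSB first: 11)
Double-and-add from P = (1, 0):
  bit 0 = 1: acc = O + (1, 0) = (1, 0)
  bit 1 = 1: acc = (1, 0) + O = (1, 0)

3P = (1, 0)


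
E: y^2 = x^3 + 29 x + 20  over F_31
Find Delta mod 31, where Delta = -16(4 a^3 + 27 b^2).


4 a^3 + 27 b^2 = 4*29^3 + 27*20^2 = 97556 + 10800 = 108356
Delta = -16 * (108356) = -1733696
Delta mod 31 = 10

Delta = 10 (mod 31)


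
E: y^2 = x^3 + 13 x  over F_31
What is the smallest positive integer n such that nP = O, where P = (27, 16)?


Compute successive multiples of P until we hit O:
  1P = (27, 16)
  2P = (9, 28)
  3P = (23, 2)
  4P = (1, 13)
  5P = (17, 9)
  6P = (25, 4)
  7P = (15, 25)
  8P = (7, 0)
  ... (continuing to 16P)
  16P = O

ord(P) = 16


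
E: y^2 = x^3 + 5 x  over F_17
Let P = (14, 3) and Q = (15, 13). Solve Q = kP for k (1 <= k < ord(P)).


Enumerate multiples of P until we hit Q = (15, 13):
  1P = (14, 3)
  2P = (8, 12)
  3P = (10, 8)
  4P = (2, 16)
  5P = (3, 12)
  6P = (15, 4)
  7P = (6, 5)
  8P = (13, 1)
  9P = (11, 3)
  10P = (9, 14)
  11P = (7, 2)
  12P = (4, 13)
  13P = (0, 0)
  14P = (4, 4)
  15P = (7, 15)
  16P = (9, 3)
  17P = (11, 14)
  18P = (13, 16)
  19P = (6, 12)
  20P = (15, 13)
Match found at i = 20.

k = 20


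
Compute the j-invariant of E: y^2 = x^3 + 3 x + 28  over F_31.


Delta = -16(4 a^3 + 27 b^2) mod 31 = 26
-1728 * (4 a)^3 = -1728 * (4*3)^3 mod 31 = 29
j = 29 * 26^(-1) mod 31 = 19

j = 19 (mod 31)


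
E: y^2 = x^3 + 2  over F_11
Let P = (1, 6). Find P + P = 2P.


Doubling: s = (3 x1^2 + a) / (2 y1)
s = (3*1^2 + 0) / (2*6) mod 11 = 3
x3 = s^2 - 2 x1 mod 11 = 3^2 - 2*1 = 7
y3 = s (x1 - x3) - y1 mod 11 = 3 * (1 - 7) - 6 = 9

2P = (7, 9)


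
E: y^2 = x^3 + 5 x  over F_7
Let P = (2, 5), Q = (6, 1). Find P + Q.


P != Q, so use the chord formula.
s = (y2 - y1) / (x2 - x1) = (3) / (4) mod 7 = 6
x3 = s^2 - x1 - x2 mod 7 = 6^2 - 2 - 6 = 0
y3 = s (x1 - x3) - y1 mod 7 = 6 * (2 - 0) - 5 = 0

P + Q = (0, 0)


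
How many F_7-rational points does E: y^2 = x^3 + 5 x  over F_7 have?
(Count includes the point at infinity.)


For each x in F_7, count y with y^2 = x^3 + 5 x + 0 mod 7:
  x = 0: RHS = 0, y in [0]  -> 1 point(s)
  x = 2: RHS = 4, y in [2, 5]  -> 2 point(s)
  x = 3: RHS = 0, y in [0]  -> 1 point(s)
  x = 4: RHS = 0, y in [0]  -> 1 point(s)
  x = 6: RHS = 1, y in [1, 6]  -> 2 point(s)
Affine points: 7. Add the point at infinity: total = 8.

#E(F_7) = 8


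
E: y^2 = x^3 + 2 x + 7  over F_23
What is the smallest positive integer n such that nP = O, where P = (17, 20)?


Compute successive multiples of P until we hit O:
  1P = (17, 20)
  2P = (21, 15)
  3P = (11, 7)
  4P = (8, 11)
  5P = (22, 21)
  6P = (19, 21)
  7P = (16, 15)
  8P = (15, 13)
  ... (continuing to 21P)
  21P = O

ord(P) = 21


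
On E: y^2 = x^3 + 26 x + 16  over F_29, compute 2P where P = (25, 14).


Doubling: s = (3 x1^2 + a) / (2 y1)
s = (3*25^2 + 26) / (2*14) mod 29 = 13
x3 = s^2 - 2 x1 mod 29 = 13^2 - 2*25 = 3
y3 = s (x1 - x3) - y1 mod 29 = 13 * (25 - 3) - 14 = 11

2P = (3, 11)


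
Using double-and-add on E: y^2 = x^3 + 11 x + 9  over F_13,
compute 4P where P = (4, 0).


k = 4 = 100_2 (binary, LSB first: 001)
Double-and-add from P = (4, 0):
  bit 0 = 0: acc unchanged = O
  bit 1 = 0: acc unchanged = O
  bit 2 = 1: acc = O + O = O

4P = O


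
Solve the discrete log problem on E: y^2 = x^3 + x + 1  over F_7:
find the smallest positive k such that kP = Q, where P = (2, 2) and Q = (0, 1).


Enumerate multiples of P until we hit Q = (0, 1):
  1P = (2, 2)
  2P = (0, 1)
Match found at i = 2.

k = 2


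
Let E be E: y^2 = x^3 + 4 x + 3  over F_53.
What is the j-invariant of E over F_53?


Delta = -16(4 a^3 + 27 b^2) mod 53 = 19
-1728 * (4 a)^3 = -1728 * (4*4)^3 mod 53 = 50
j = 50 * 19^(-1) mod 53 = 11

j = 11 (mod 53)


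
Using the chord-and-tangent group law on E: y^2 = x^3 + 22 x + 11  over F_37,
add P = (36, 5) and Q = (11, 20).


P != Q, so use the chord formula.
s = (y2 - y1) / (x2 - x1) = (15) / (12) mod 37 = 29
x3 = s^2 - x1 - x2 mod 37 = 29^2 - 36 - 11 = 17
y3 = s (x1 - x3) - y1 mod 37 = 29 * (36 - 17) - 5 = 28

P + Q = (17, 28)


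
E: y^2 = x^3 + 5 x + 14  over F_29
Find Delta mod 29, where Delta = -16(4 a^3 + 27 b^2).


4 a^3 + 27 b^2 = 4*5^3 + 27*14^2 = 500 + 5292 = 5792
Delta = -16 * (5792) = -92672
Delta mod 29 = 12

Delta = 12 (mod 29)


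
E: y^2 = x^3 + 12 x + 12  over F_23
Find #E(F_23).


For each x in F_23, count y with y^2 = x^3 + 12 x + 12 mod 23:
  x = 0: RHS = 12, y in [9, 14]  -> 2 point(s)
  x = 1: RHS = 2, y in [5, 18]  -> 2 point(s)
  x = 3: RHS = 6, y in [11, 12]  -> 2 point(s)
  x = 4: RHS = 9, y in [3, 20]  -> 2 point(s)
  x = 5: RHS = 13, y in [6, 17]  -> 2 point(s)
  x = 6: RHS = 1, y in [1, 22]  -> 2 point(s)
  x = 7: RHS = 2, y in [5, 18]  -> 2 point(s)
  x = 11: RHS = 3, y in [7, 16]  -> 2 point(s)
  x = 14: RHS = 3, y in [7, 16]  -> 2 point(s)
  x = 15: RHS = 2, y in [5, 18]  -> 2 point(s)
  x = 17: RHS = 0, y in [0]  -> 1 point(s)
  x = 20: RHS = 18, y in [8, 15]  -> 2 point(s)
  x = 21: RHS = 3, y in [7, 16]  -> 2 point(s)
Affine points: 25. Add the point at infinity: total = 26.

#E(F_23) = 26


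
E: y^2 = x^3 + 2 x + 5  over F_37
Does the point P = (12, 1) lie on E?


Check whether y^2 = x^3 + 2 x + 5 (mod 37) for (x, y) = (12, 1).
LHS: y^2 = 1^2 mod 37 = 1
RHS: x^3 + 2 x + 5 = 12^3 + 2*12 + 5 mod 37 = 18
LHS != RHS

No, not on the curve


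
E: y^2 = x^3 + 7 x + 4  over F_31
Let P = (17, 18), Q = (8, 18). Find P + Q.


P != Q, so use the chord formula.
s = (y2 - y1) / (x2 - x1) = (0) / (22) mod 31 = 0
x3 = s^2 - x1 - x2 mod 31 = 0^2 - 17 - 8 = 6
y3 = s (x1 - x3) - y1 mod 31 = 0 * (17 - 6) - 18 = 13

P + Q = (6, 13)


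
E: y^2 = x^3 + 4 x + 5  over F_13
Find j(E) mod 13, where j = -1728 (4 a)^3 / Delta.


Delta = -16(4 a^3 + 27 b^2) mod 13 = 2
-1728 * (4 a)^3 = -1728 * (4*4)^3 mod 13 = 1
j = 1 * 2^(-1) mod 13 = 7

j = 7 (mod 13)


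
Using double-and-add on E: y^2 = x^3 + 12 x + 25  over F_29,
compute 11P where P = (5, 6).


k = 11 = 1011_2 (binary, LSB first: 1101)
Double-and-add from P = (5, 6):
  bit 0 = 1: acc = O + (5, 6) = (5, 6)
  bit 1 = 1: acc = (5, 6) + (19, 23) = (1, 3)
  bit 2 = 0: acc unchanged = (1, 3)
  bit 3 = 1: acc = (1, 3) + (20, 0) = (2, 17)

11P = (2, 17)


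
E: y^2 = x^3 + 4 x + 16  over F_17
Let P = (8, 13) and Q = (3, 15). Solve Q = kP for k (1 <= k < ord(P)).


Enumerate multiples of P until we hit Q = (3, 15):
  1P = (8, 13)
  2P = (2, 10)
  3P = (3, 15)
Match found at i = 3.

k = 3


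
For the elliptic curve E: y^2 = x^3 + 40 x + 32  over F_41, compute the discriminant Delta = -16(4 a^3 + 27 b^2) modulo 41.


4 a^3 + 27 b^2 = 4*40^3 + 27*32^2 = 256000 + 27648 = 283648
Delta = -16 * (283648) = -4538368
Delta mod 41 = 4

Delta = 4 (mod 41)


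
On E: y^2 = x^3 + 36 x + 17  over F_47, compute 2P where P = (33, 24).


Doubling: s = (3 x1^2 + a) / (2 y1)
s = (3*33^2 + 36) / (2*24) mod 47 = 13
x3 = s^2 - 2 x1 mod 47 = 13^2 - 2*33 = 9
y3 = s (x1 - x3) - y1 mod 47 = 13 * (33 - 9) - 24 = 6

2P = (9, 6)


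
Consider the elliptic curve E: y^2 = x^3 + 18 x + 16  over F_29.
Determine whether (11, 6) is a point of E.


Check whether y^2 = x^3 + 18 x + 16 (mod 29) for (x, y) = (11, 6).
LHS: y^2 = 6^2 mod 29 = 7
RHS: x^3 + 18 x + 16 = 11^3 + 18*11 + 16 mod 29 = 8
LHS != RHS

No, not on the curve


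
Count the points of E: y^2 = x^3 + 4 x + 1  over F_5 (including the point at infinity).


For each x in F_5, count y with y^2 = x^3 + 4 x + 1 mod 5:
  x = 0: RHS = 1, y in [1, 4]  -> 2 point(s)
  x = 1: RHS = 1, y in [1, 4]  -> 2 point(s)
  x = 3: RHS = 0, y in [0]  -> 1 point(s)
  x = 4: RHS = 1, y in [1, 4]  -> 2 point(s)
Affine points: 7. Add the point at infinity: total = 8.

#E(F_5) = 8


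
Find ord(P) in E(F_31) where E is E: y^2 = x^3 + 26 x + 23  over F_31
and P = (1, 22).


Compute successive multiples of P until we hit O:
  1P = (1, 22)
  2P = (16, 28)
  3P = (3, 2)
  4P = (3, 29)
  5P = (16, 3)
  6P = (1, 9)
  7P = O

ord(P) = 7


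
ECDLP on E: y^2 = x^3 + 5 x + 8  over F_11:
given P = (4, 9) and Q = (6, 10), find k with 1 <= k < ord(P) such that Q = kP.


Enumerate multiples of P until we hit Q = (6, 10):
  1P = (4, 9)
  2P = (6, 1)
  3P = (6, 10)
Match found at i = 3.

k = 3


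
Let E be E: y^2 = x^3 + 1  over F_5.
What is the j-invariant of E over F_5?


Delta = -16(4 a^3 + 27 b^2) mod 5 = 3
-1728 * (4 a)^3 = -1728 * (4*0)^3 mod 5 = 0
j = 0 * 3^(-1) mod 5 = 0

j = 0 (mod 5)


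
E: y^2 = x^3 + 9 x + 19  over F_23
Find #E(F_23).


For each x in F_23, count y with y^2 = x^3 + 9 x + 19 mod 23:
  x = 1: RHS = 6, y in [11, 12]  -> 2 point(s)
  x = 3: RHS = 4, y in [2, 21]  -> 2 point(s)
  x = 4: RHS = 4, y in [2, 21]  -> 2 point(s)
  x = 6: RHS = 13, y in [6, 17]  -> 2 point(s)
  x = 9: RHS = 1, y in [1, 22]  -> 2 point(s)
  x = 11: RHS = 0, y in [0]  -> 1 point(s)
  x = 16: RHS = 4, y in [2, 21]  -> 2 point(s)
  x = 17: RHS = 2, y in [5, 18]  -> 2 point(s)
  x = 21: RHS = 16, y in [4, 19]  -> 2 point(s)
  x = 22: RHS = 9, y in [3, 20]  -> 2 point(s)
Affine points: 19. Add the point at infinity: total = 20.

#E(F_23) = 20


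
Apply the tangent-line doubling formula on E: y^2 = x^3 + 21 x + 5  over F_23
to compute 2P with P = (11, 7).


Doubling: s = (3 x1^2 + a) / (2 y1)
s = (3*11^2 + 21) / (2*7) mod 23 = 11
x3 = s^2 - 2 x1 mod 23 = 11^2 - 2*11 = 7
y3 = s (x1 - x3) - y1 mod 23 = 11 * (11 - 7) - 7 = 14

2P = (7, 14)


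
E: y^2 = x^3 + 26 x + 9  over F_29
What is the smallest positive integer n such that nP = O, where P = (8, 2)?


Compute successive multiples of P until we hit O:
  1P = (8, 2)
  2P = (18, 4)
  3P = (10, 15)
  4P = (17, 12)
  5P = (26, 7)
  6P = (0, 26)
  7P = (1, 6)
  8P = (15, 2)
  ... (continuing to 25P)
  25P = O

ord(P) = 25


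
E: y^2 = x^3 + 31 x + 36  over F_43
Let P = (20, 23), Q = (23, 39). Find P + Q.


P != Q, so use the chord formula.
s = (y2 - y1) / (x2 - x1) = (16) / (3) mod 43 = 34
x3 = s^2 - x1 - x2 mod 43 = 34^2 - 20 - 23 = 38
y3 = s (x1 - x3) - y1 mod 43 = 34 * (20 - 38) - 23 = 10

P + Q = (38, 10)


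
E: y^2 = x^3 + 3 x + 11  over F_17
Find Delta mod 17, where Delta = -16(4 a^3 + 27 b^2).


4 a^3 + 27 b^2 = 4*3^3 + 27*11^2 = 108 + 3267 = 3375
Delta = -16 * (3375) = -54000
Delta mod 17 = 9

Delta = 9 (mod 17)


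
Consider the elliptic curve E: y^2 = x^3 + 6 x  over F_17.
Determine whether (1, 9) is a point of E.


Check whether y^2 = x^3 + 6 x + 0 (mod 17) for (x, y) = (1, 9).
LHS: y^2 = 9^2 mod 17 = 13
RHS: x^3 + 6 x + 0 = 1^3 + 6*1 + 0 mod 17 = 7
LHS != RHS

No, not on the curve


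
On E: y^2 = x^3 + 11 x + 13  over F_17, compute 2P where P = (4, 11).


k = 2 = 10_2 (binary, LSB first: 01)
Double-and-add from P = (4, 11):
  bit 0 = 0: acc unchanged = O
  bit 1 = 1: acc = O + (0, 9) = (0, 9)

2P = (0, 9)


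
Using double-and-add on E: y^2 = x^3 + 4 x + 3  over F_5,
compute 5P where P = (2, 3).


k = 5 = 101_2 (binary, LSB first: 101)
Double-and-add from P = (2, 3):
  bit 0 = 1: acc = O + (2, 3) = (2, 3)
  bit 1 = 0: acc unchanged = (2, 3)
  bit 2 = 1: acc = (2, 3) + (2, 3) = (2, 2)

5P = (2, 2)


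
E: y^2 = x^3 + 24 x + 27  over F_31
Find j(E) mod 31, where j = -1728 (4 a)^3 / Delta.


Delta = -16(4 a^3 + 27 b^2) mod 31 = 5
-1728 * (4 a)^3 = -1728 * (4*24)^3 mod 31 = 30
j = 30 * 5^(-1) mod 31 = 6

j = 6 (mod 31)


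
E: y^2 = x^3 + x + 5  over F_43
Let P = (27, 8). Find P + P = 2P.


Doubling: s = (3 x1^2 + a) / (2 y1)
s = (3*27^2 + 1) / (2*8) mod 43 = 40
x3 = s^2 - 2 x1 mod 43 = 40^2 - 2*27 = 41
y3 = s (x1 - x3) - y1 mod 43 = 40 * (27 - 41) - 8 = 34

2P = (41, 34)


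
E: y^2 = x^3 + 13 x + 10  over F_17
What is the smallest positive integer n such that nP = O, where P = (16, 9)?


Compute successive multiples of P until we hit O:
  1P = (16, 9)
  2P = (3, 12)
  3P = (6, 7)
  4P = (10, 16)
  5P = (7, 6)
  6P = (13, 9)
  7P = (5, 8)
  8P = (5, 9)
  ... (continuing to 15P)
  15P = O

ord(P) = 15


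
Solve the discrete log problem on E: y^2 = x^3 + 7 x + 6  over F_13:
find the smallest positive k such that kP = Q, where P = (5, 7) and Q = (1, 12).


Enumerate multiples of P until we hit Q = (1, 12):
  1P = (5, 7)
  2P = (6, 2)
  3P = (1, 12)
Match found at i = 3.

k = 3


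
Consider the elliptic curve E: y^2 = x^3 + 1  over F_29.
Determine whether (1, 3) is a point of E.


Check whether y^2 = x^3 + 0 x + 1 (mod 29) for (x, y) = (1, 3).
LHS: y^2 = 3^2 mod 29 = 9
RHS: x^3 + 0 x + 1 = 1^3 + 0*1 + 1 mod 29 = 2
LHS != RHS

No, not on the curve


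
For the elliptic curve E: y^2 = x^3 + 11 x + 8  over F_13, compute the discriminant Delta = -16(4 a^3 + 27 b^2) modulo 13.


4 a^3 + 27 b^2 = 4*11^3 + 27*8^2 = 5324 + 1728 = 7052
Delta = -16 * (7052) = -112832
Delta mod 13 = 8

Delta = 8 (mod 13)


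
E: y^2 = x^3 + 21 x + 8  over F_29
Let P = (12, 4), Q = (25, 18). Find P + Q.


P != Q, so use the chord formula.
s = (y2 - y1) / (x2 - x1) = (14) / (13) mod 29 = 10
x3 = s^2 - x1 - x2 mod 29 = 10^2 - 12 - 25 = 5
y3 = s (x1 - x3) - y1 mod 29 = 10 * (12 - 5) - 4 = 8

P + Q = (5, 8)


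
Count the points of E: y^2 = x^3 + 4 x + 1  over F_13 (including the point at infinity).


For each x in F_13, count y with y^2 = x^3 + 4 x + 1 mod 13:
  x = 0: RHS = 1, y in [1, 12]  -> 2 point(s)
  x = 2: RHS = 4, y in [2, 11]  -> 2 point(s)
  x = 3: RHS = 1, y in [1, 12]  -> 2 point(s)
  x = 4: RHS = 3, y in [4, 9]  -> 2 point(s)
  x = 5: RHS = 3, y in [4, 9]  -> 2 point(s)
  x = 8: RHS = 12, y in [5, 8]  -> 2 point(s)
  x = 9: RHS = 12, y in [5, 8]  -> 2 point(s)
  x = 10: RHS = 1, y in [1, 12]  -> 2 point(s)
  x = 12: RHS = 9, y in [3, 10]  -> 2 point(s)
Affine points: 18. Add the point at infinity: total = 19.

#E(F_13) = 19


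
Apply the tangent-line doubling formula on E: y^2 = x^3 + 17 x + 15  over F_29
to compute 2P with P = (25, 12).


Doubling: s = (3 x1^2 + a) / (2 y1)
s = (3*25^2 + 17) / (2*12) mod 29 = 16
x3 = s^2 - 2 x1 mod 29 = 16^2 - 2*25 = 3
y3 = s (x1 - x3) - y1 mod 29 = 16 * (25 - 3) - 12 = 21

2P = (3, 21)


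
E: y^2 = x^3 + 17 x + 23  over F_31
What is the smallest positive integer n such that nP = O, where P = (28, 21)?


Compute successive multiples of P until we hit O:
  1P = (28, 21)
  2P = (22, 3)
  3P = (21, 0)
  4P = (22, 28)
  5P = (28, 10)
  6P = O

ord(P) = 6


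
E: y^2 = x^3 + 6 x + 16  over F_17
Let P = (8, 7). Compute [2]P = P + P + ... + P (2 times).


k = 2 = 10_2 (binary, LSB first: 01)
Double-and-add from P = (8, 7):
  bit 0 = 0: acc unchanged = O
  bit 1 = 1: acc = O + (5, 16) = (5, 16)

2P = (5, 16)


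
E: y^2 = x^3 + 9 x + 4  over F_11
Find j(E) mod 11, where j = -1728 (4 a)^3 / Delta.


Delta = -16(4 a^3 + 27 b^2) mod 11 = 2
-1728 * (4 a)^3 = -1728 * (4*9)^3 mod 11 = 6
j = 6 * 2^(-1) mod 11 = 3

j = 3 (mod 11)


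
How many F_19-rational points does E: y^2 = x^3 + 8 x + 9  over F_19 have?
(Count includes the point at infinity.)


For each x in F_19, count y with y^2 = x^3 + 8 x + 9 mod 19:
  x = 0: RHS = 9, y in [3, 16]  -> 2 point(s)
  x = 6: RHS = 7, y in [8, 11]  -> 2 point(s)
  x = 7: RHS = 9, y in [3, 16]  -> 2 point(s)
  x = 10: RHS = 6, y in [5, 14]  -> 2 point(s)
  x = 12: RHS = 9, y in [3, 16]  -> 2 point(s)
  x = 13: RHS = 11, y in [7, 12]  -> 2 point(s)
  x = 17: RHS = 4, y in [2, 17]  -> 2 point(s)
  x = 18: RHS = 0, y in [0]  -> 1 point(s)
Affine points: 15. Add the point at infinity: total = 16.

#E(F_19) = 16


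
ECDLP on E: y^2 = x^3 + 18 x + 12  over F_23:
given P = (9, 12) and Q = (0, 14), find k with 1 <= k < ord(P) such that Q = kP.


Enumerate multiples of P until we hit Q = (0, 14):
  1P = (9, 12)
  2P = (0, 14)
Match found at i = 2.

k = 2


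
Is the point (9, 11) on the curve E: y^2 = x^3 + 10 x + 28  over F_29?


Check whether y^2 = x^3 + 10 x + 28 (mod 29) for (x, y) = (9, 11).
LHS: y^2 = 11^2 mod 29 = 5
RHS: x^3 + 10 x + 28 = 9^3 + 10*9 + 28 mod 29 = 6
LHS != RHS

No, not on the curve


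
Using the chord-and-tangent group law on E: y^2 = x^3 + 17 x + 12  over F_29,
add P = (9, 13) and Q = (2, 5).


P != Q, so use the chord formula.
s = (y2 - y1) / (x2 - x1) = (21) / (22) mod 29 = 26
x3 = s^2 - x1 - x2 mod 29 = 26^2 - 9 - 2 = 27
y3 = s (x1 - x3) - y1 mod 29 = 26 * (9 - 27) - 13 = 12

P + Q = (27, 12)


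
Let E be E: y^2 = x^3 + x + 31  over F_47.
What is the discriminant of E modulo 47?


4 a^3 + 27 b^2 = 4*1^3 + 27*31^2 = 4 + 25947 = 25951
Delta = -16 * (25951) = -415216
Delta mod 47 = 29

Delta = 29 (mod 47)


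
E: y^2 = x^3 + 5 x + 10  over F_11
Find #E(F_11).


For each x in F_11, count y with y^2 = x^3 + 5 x + 10 mod 11:
  x = 1: RHS = 5, y in [4, 7]  -> 2 point(s)
  x = 6: RHS = 3, y in [5, 6]  -> 2 point(s)
  x = 7: RHS = 3, y in [5, 6]  -> 2 point(s)
  x = 8: RHS = 1, y in [1, 10]  -> 2 point(s)
  x = 9: RHS = 3, y in [5, 6]  -> 2 point(s)
  x = 10: RHS = 4, y in [2, 9]  -> 2 point(s)
Affine points: 12. Add the point at infinity: total = 13.

#E(F_11) = 13


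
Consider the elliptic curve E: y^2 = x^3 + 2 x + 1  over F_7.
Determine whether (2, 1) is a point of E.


Check whether y^2 = x^3 + 2 x + 1 (mod 7) for (x, y) = (2, 1).
LHS: y^2 = 1^2 mod 7 = 1
RHS: x^3 + 2 x + 1 = 2^3 + 2*2 + 1 mod 7 = 6
LHS != RHS

No, not on the curve


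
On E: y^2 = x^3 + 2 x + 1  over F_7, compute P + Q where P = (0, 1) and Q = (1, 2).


P != Q, so use the chord formula.
s = (y2 - y1) / (x2 - x1) = (1) / (1) mod 7 = 1
x3 = s^2 - x1 - x2 mod 7 = 1^2 - 0 - 1 = 0
y3 = s (x1 - x3) - y1 mod 7 = 1 * (0 - 0) - 1 = 6

P + Q = (0, 6)


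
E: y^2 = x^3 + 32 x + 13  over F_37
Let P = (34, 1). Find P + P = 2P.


Doubling: s = (3 x1^2 + a) / (2 y1)
s = (3*34^2 + 32) / (2*1) mod 37 = 11
x3 = s^2 - 2 x1 mod 37 = 11^2 - 2*34 = 16
y3 = s (x1 - x3) - y1 mod 37 = 11 * (34 - 16) - 1 = 12

2P = (16, 12)


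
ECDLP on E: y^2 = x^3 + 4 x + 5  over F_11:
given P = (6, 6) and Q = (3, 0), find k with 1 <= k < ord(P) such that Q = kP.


Enumerate multiples of P until we hit Q = (3, 0):
  1P = (6, 6)
  2P = (3, 0)
Match found at i = 2.

k = 2


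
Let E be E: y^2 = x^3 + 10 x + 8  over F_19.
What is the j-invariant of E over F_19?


Delta = -16(4 a^3 + 27 b^2) mod 19 = 8
-1728 * (4 a)^3 = -1728 * (4*10)^3 mod 19 = 8
j = 8 * 8^(-1) mod 19 = 1

j = 1 (mod 19)


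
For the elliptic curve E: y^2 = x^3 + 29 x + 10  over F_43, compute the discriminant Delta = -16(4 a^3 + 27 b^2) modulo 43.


4 a^3 + 27 b^2 = 4*29^3 + 27*10^2 = 97556 + 2700 = 100256
Delta = -16 * (100256) = -1604096
Delta mod 43 = 19

Delta = 19 (mod 43)


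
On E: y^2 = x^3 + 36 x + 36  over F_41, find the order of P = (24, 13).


Compute successive multiples of P until we hit O:
  1P = (24, 13)
  2P = (32, 34)
  3P = (22, 23)
  4P = (20, 8)
  5P = (37, 22)
  6P = (29, 34)
  7P = (4, 30)
  8P = (21, 7)
  ... (continuing to 46P)
  46P = O

ord(P) = 46


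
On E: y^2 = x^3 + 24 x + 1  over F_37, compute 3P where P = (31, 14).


k = 3 = 11_2 (binary, LSB first: 11)
Double-and-add from P = (31, 14):
  bit 0 = 1: acc = O + (31, 14) = (31, 14)
  bit 1 = 1: acc = (31, 14) + (1, 27) = (16, 35)

3P = (16, 35)


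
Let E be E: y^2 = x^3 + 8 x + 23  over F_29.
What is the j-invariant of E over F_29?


Delta = -16(4 a^3 + 27 b^2) mod 29 = 23
-1728 * (4 a)^3 = -1728 * (4*8)^3 mod 29 = 5
j = 5 * 23^(-1) mod 29 = 4

j = 4 (mod 29)


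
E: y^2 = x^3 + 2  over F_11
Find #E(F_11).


For each x in F_11, count y with y^2 = x^3 + 0 x + 2 mod 11:
  x = 1: RHS = 3, y in [5, 6]  -> 2 point(s)
  x = 4: RHS = 0, y in [0]  -> 1 point(s)
  x = 6: RHS = 9, y in [3, 8]  -> 2 point(s)
  x = 7: RHS = 4, y in [2, 9]  -> 2 point(s)
  x = 9: RHS = 5, y in [4, 7]  -> 2 point(s)
  x = 10: RHS = 1, y in [1, 10]  -> 2 point(s)
Affine points: 11. Add the point at infinity: total = 12.

#E(F_11) = 12


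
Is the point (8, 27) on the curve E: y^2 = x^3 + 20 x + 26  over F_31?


Check whether y^2 = x^3 + 20 x + 26 (mod 31) for (x, y) = (8, 27).
LHS: y^2 = 27^2 mod 31 = 16
RHS: x^3 + 20 x + 26 = 8^3 + 20*8 + 26 mod 31 = 16
LHS = RHS

Yes, on the curve


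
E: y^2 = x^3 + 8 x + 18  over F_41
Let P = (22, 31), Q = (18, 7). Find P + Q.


P != Q, so use the chord formula.
s = (y2 - y1) / (x2 - x1) = (17) / (37) mod 41 = 6
x3 = s^2 - x1 - x2 mod 41 = 6^2 - 22 - 18 = 37
y3 = s (x1 - x3) - y1 mod 41 = 6 * (22 - 37) - 31 = 2

P + Q = (37, 2)


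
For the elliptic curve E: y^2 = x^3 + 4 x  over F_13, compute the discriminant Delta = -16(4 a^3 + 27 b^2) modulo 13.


4 a^3 + 27 b^2 = 4*4^3 + 27*0^2 = 256 + 0 = 256
Delta = -16 * (256) = -4096
Delta mod 13 = 12

Delta = 12 (mod 13)


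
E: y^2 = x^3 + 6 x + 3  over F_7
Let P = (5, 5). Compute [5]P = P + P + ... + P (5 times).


k = 5 = 101_2 (binary, LSB first: 101)
Double-and-add from P = (5, 5):
  bit 0 = 1: acc = O + (5, 5) = (5, 5)
  bit 1 = 0: acc unchanged = (5, 5)
  bit 2 = 1: acc = (5, 5) + (5, 5) = (5, 2)

5P = (5, 2)


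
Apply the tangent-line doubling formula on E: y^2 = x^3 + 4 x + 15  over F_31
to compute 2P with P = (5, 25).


Doubling: s = (3 x1^2 + a) / (2 y1)
s = (3*5^2 + 4) / (2*25) mod 31 = 27
x3 = s^2 - 2 x1 mod 31 = 27^2 - 2*5 = 6
y3 = s (x1 - x3) - y1 mod 31 = 27 * (5 - 6) - 25 = 10

2P = (6, 10)


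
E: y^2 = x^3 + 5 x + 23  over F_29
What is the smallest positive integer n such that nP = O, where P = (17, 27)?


Compute successive multiples of P until we hit O:
  1P = (17, 27)
  2P = (17, 2)
  3P = O

ord(P) = 3


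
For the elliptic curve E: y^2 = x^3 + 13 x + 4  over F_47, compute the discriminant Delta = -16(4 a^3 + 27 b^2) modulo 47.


4 a^3 + 27 b^2 = 4*13^3 + 27*4^2 = 8788 + 432 = 9220
Delta = -16 * (9220) = -147520
Delta mod 47 = 13

Delta = 13 (mod 47)


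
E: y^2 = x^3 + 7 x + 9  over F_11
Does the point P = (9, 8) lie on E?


Check whether y^2 = x^3 + 7 x + 9 (mod 11) for (x, y) = (9, 8).
LHS: y^2 = 8^2 mod 11 = 9
RHS: x^3 + 7 x + 9 = 9^3 + 7*9 + 9 mod 11 = 9
LHS = RHS

Yes, on the curve


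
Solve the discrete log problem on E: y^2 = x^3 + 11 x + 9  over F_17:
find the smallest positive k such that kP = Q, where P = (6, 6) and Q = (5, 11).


Enumerate multiples of P until we hit Q = (5, 11):
  1P = (6, 6)
  2P = (5, 11)
Match found at i = 2.

k = 2


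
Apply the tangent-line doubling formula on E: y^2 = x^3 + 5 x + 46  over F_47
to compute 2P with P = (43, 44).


Doubling: s = (3 x1^2 + a) / (2 y1)
s = (3*43^2 + 5) / (2*44) mod 47 = 46
x3 = s^2 - 2 x1 mod 47 = 46^2 - 2*43 = 9
y3 = s (x1 - x3) - y1 mod 47 = 46 * (43 - 9) - 44 = 16

2P = (9, 16)
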